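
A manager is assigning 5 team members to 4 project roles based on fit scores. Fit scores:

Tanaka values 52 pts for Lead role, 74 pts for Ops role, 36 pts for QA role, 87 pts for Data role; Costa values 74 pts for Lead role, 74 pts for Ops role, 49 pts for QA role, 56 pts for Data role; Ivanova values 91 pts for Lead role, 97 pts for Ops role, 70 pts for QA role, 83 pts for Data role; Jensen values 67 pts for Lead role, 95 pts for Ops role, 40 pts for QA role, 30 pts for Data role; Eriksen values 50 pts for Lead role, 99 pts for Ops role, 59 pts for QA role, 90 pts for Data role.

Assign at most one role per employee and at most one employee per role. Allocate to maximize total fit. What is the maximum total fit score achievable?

Maximum total: 332 pts

Optimal: Ivanova→Lead role (91 pts), Jensen→Ops role (95 pts), Eriksen→QA role (59 pts), Tanaka→Data role (87 pts) — total 91+95+59+87 = 332 pts.
Column-greedy (each role in turn goes to its best remaining employee) gives 326 pts, worse by 6.
Next-best assignment: Costa→Lead role, Eriksen→Ops role, Ivanova→QA role, Tanaka→Data role = 330 pts.
Swapping Eriksen↔Jensen (Eriksen→Ops role 99 pts, Jensen→QA role 40 pts) loses 15.
No other one-to-one assignment exceeds 332 pts.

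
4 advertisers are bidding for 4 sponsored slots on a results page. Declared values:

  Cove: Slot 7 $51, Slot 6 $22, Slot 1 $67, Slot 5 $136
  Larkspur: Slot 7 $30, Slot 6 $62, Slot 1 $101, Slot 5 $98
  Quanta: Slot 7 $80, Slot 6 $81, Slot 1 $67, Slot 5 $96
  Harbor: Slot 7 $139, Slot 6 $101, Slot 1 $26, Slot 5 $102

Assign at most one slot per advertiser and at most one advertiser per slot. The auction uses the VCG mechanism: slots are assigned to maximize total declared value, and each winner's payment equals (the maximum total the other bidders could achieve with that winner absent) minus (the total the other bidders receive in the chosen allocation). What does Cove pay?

Cove pays $15.

Efficient allocation: Cove→Slot 5 ($136), Larkspur→Slot 1 ($101), Quanta→Slot 6 ($81), Harbor→Slot 7 ($139); total welfare W = $457.
Cove receives Slot 5 at value $136, so the others get W − 136 = $321.
Without Cove: best allocation of the remaining 3 bidders over all 4 slots is Larkspur→Slot 1 ($101), Quanta→Slot 5 ($96), Harbor→Slot 7 ($139), total $336.
VCG payment = (others' best without Cove) − (others' welfare with Cove) = 336 − 321 = $15.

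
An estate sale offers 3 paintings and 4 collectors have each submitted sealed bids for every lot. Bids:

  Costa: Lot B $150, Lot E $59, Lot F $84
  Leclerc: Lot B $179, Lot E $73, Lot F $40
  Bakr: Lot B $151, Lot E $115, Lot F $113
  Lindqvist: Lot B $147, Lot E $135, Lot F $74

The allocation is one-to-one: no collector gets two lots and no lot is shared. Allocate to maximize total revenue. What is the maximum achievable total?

Maximum total: $427

Optimal: Leclerc→Lot B ($179), Lindqvist→Lot E ($135), Bakr→Lot F ($113) — total 179+135+113 = $427.
Row-greedy (each collector in turn takes its best remaining lot) gives $336, worse by 91.
Next-best assignment: Costa→Lot B, Lindqvist→Lot E, Bakr→Lot F = $398.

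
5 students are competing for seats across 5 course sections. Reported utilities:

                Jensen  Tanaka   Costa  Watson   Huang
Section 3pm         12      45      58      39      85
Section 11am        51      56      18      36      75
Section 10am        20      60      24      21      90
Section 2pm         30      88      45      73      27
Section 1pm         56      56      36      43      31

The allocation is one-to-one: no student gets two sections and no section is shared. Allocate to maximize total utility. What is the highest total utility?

Optimal: Jensen→Section 1pm (56 points), Tanaka→Section 11am (56 points), Costa→Section 3pm (58 points), Watson→Section 2pm (73 points), Huang→Section 10am (90 points) — total 56+56+58+73+90 = 333 points.
Row-greedy (each student in turn takes its best remaining section) gives 328 points, worse by 5.
Next-best assignment: Jensen→Section 11am, Tanaka→Section 2pm, Costa→Section 3pm, Watson→Section 1pm, Huang→Section 10am = 330 points.

Max total: 333 points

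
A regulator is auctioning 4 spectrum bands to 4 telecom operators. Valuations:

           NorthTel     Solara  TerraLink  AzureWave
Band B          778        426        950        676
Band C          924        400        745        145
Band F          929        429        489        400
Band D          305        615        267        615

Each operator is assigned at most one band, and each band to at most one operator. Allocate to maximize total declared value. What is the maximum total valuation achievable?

Maximum total: $2965M

This is a one-to-one assignment (maximum-weight bipartite matching).
Optimal: NorthTel→Band F ($929M), Solara→Band D ($615M), TerraLink→Band C ($745M), AzureWave→Band B ($676M) — total 929+615+745+676 = $2965M.
Row-greedy (each operator in turn takes its best remaining band) gives $2639M, worse by 326.
Next-best assignment: NorthTel→Band C, Solara→Band F, TerraLink→Band B, AzureWave→Band D = $2918M.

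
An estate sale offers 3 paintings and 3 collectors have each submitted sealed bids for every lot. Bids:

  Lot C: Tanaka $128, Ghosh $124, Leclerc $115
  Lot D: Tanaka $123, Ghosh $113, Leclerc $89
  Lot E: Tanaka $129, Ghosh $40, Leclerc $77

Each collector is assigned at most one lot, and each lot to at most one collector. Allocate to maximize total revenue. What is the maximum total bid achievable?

Optimal: Tanaka→Lot E ($129), Ghosh→Lot D ($113), Leclerc→Lot C ($115) — total 129+113+115 = $357.
Row-greedy (each collector in turn takes its best remaining lot) gives $342, worse by 15.
Next-best assignment: Tanaka→Lot E, Ghosh→Lot C, Leclerc→Lot D = $342.
Swapping Leclerc↔Ghosh (Leclerc→Lot D $89, Ghosh→Lot C $124) loses 15.

Max total: $357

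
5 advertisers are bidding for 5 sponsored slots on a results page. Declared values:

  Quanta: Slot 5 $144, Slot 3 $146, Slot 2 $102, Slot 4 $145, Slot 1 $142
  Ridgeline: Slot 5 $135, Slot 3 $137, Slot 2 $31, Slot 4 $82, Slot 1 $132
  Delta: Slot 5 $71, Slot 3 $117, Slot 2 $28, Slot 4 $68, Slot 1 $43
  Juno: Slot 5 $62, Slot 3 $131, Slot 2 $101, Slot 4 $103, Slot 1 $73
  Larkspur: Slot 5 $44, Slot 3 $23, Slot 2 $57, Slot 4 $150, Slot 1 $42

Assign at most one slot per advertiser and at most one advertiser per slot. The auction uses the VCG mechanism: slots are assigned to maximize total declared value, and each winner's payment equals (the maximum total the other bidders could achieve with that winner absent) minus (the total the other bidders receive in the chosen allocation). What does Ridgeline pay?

Ridgeline pays $2.

Efficient allocation: Quanta→Slot 1 ($142), Ridgeline→Slot 5 ($135), Delta→Slot 3 ($117), Juno→Slot 2 ($101), Larkspur→Slot 4 ($150); total welfare W = $645.
Ridgeline receives Slot 5 at value $135, so the others get W − 135 = $510.
Without Ridgeline: best allocation of the remaining 4 bidders over all 5 slots is Quanta→Slot 5 ($144), Delta→Slot 3 ($117), Juno→Slot 2 ($101), Larkspur→Slot 4 ($150), total $512.
VCG payment = (others' best without Ridgeline) − (others' welfare with Ridgeline) = 512 − 510 = $2.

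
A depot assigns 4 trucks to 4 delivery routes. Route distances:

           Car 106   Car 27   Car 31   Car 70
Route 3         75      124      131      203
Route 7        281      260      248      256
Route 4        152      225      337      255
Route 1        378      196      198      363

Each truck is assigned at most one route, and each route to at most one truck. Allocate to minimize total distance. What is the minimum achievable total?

Minimum total: 730 km

Optimal: Car 106→Route 4 (152 km), Car 27→Route 3 (124 km), Car 31→Route 1 (198 km), Car 70→Route 7 (256 km) — total 152+124+198+256 = 730 km.
No other one-to-one assignment undercuts 730 km.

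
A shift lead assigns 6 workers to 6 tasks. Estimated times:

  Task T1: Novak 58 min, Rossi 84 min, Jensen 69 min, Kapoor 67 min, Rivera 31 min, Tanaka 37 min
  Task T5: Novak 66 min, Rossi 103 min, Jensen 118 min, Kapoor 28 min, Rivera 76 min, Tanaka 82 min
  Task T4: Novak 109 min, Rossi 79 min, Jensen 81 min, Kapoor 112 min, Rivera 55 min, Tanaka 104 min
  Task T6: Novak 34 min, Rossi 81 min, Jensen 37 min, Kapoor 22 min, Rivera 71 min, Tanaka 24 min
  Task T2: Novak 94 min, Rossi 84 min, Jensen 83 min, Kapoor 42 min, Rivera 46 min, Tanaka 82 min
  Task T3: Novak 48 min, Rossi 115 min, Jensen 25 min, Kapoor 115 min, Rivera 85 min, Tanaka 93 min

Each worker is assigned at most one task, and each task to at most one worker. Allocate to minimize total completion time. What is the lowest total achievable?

This is a one-to-one assignment (minimum-cost bipartite matching).
Optimal: Novak→Task T6 (34 min), Rossi→Task T4 (79 min), Jensen→Task T3 (25 min), Kapoor→Task T5 (28 min), Rivera→Task T2 (46 min), Tanaka→Task T1 (37 min) — total 34+79+25+28+46+37 = 249 min.
Min-entry greedy (repeatedly take the single cheapest remaining cell) gives 305 min, worse by 56.
Next-best assignment: Novak→Task T1, Rossi→Task T4, Jensen→Task T3, Kapoor→Task T5, Rivera→Task T2, Tanaka→Task T6 = 260 min.
Swapping Rivera↔Rossi (Rivera→Task T4 55 min, Rossi→Task T2 84 min) adds 14.

Min total: 249 min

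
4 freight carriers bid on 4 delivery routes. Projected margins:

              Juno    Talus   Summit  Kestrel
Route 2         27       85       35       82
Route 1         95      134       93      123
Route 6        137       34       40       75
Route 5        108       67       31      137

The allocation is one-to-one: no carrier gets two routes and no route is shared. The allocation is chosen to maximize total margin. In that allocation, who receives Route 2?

Talus receives Route 2.

Treat this as an assignment problem: match each carrier to one route.
Optimal: Juno→Route 6 ($137k), Talus→Route 2 ($85k), Summit→Route 1 ($93k), Kestrel→Route 5 ($137k) — total 137+85+93+137 = $452k.
Row-greedy (each carrier in turn takes its best remaining route) gives $443k, worse by 9.
Talus's own top route is Route 1 ($134k), but forcing Talus→Route 1 and reassigning the rest optimally gives only $443k — worse by 9.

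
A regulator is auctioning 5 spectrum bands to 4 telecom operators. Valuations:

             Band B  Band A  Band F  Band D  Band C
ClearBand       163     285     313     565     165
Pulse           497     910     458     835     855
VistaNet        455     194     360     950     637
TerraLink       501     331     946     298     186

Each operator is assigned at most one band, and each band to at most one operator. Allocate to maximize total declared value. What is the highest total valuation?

This is a one-to-one assignment (maximum-weight bipartite matching).
Optimal: ClearBand→Band D ($565M), Pulse→Band A ($910M), VistaNet→Band C ($637M), TerraLink→Band F ($946M) — total 565+910+637+946 = $3058M.
Every other assignment is strictly worse.

Max total: $3058M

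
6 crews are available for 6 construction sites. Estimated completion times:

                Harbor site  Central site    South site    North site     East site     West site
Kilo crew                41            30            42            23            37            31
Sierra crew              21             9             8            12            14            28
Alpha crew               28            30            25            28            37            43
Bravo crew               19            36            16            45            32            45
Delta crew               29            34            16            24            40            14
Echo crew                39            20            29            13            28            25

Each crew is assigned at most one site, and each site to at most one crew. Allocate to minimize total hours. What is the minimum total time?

Minimum total: 115 hours

Optimal: Kilo crew→Central site (30 hours), Sierra crew→East site (14 hours), Alpha crew→Harbor site (28 hours), Bravo crew→South site (16 hours), Delta crew→West site (14 hours), Echo crew→North site (13 hours) — total 30+14+28+16+14+13 = 115 hours.
Row-greedy (each crew in turn takes its cheapest remaining site) gives 125 hours, worse by 10.
Swapping Delta crew↔Kilo crew (Delta crew→Central site 34 hours, Kilo crew→West site 31 hours) adds 21.
No other one-to-one assignment undercuts 115 hours.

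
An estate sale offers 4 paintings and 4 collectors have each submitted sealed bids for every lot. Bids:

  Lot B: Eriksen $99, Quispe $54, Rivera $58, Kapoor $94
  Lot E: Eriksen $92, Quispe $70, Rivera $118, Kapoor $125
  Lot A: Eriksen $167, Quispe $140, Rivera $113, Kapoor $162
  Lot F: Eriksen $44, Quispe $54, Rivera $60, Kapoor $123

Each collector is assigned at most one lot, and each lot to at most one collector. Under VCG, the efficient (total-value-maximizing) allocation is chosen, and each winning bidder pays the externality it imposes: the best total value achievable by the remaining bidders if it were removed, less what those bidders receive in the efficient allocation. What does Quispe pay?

Efficient allocation: Eriksen→Lot B ($99), Quispe→Lot A ($140), Rivera→Lot E ($118), Kapoor→Lot F ($123); total welfare W = $480.
Quispe receives Lot A at value $140, so the others get W − 140 = $340.
Without Quispe: best allocation of the remaining 3 bidders over all 4 lots is Eriksen→Lot A ($167), Rivera→Lot E ($118), Kapoor→Lot F ($123), total $408.
VCG payment = (others' best without Quispe) − (others' welfare with Quispe) = 408 − 340 = $68.

Quispe pays $68.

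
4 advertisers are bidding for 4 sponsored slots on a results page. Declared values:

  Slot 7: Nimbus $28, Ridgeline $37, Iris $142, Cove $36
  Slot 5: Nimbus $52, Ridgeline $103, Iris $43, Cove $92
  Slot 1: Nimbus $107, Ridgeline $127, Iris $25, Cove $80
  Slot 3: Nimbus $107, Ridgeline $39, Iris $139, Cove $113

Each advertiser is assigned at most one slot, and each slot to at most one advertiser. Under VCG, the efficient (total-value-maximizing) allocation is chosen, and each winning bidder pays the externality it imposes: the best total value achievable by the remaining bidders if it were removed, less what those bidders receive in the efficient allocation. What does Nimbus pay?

Nimbus pays $21.

Efficient allocation: Nimbus→Slot 3 ($107), Ridgeline→Slot 1 ($127), Iris→Slot 7 ($142), Cove→Slot 5 ($92); total welfare W = $468.
Nimbus receives Slot 3 at value $107, so the others get W − 107 = $361.
Without Nimbus: best allocation of the remaining 3 bidders over all 4 slots is Ridgeline→Slot 1 ($127), Iris→Slot 7 ($142), Cove→Slot 3 ($113), total $382.
VCG payment = (others' best without Nimbus) − (others' welfare with Nimbus) = 382 − 361 = $21.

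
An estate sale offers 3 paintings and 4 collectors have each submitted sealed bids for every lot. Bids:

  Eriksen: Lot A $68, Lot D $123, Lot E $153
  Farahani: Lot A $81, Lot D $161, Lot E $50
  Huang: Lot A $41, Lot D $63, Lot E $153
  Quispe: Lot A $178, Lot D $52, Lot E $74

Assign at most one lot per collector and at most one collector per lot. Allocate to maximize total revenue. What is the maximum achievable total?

Optimal: Quispe→Lot A ($178), Farahani→Lot D ($161), Eriksen→Lot E ($153) — total 178+161+153 = $492.
Row-greedy (each collector in turn takes its best remaining lot) gives $355, worse by 137.
Swapping Eriksen↔Quispe (Eriksen→Lot A $68, Quispe→Lot E $74) loses 189.

Maximum total: $492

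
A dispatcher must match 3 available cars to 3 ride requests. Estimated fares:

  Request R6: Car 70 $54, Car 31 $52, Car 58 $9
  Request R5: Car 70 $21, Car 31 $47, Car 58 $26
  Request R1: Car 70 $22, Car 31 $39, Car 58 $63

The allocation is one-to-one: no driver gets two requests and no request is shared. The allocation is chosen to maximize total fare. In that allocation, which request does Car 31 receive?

Car 31 receives Request R5.

Optimal: Car 70→Request R6 ($54), Car 31→Request R5 ($47), Car 58→Request R1 ($63) — total 54+47+63 = $164.
Next-best assignment: Car 70→Request R5, Car 31→Request R6, Car 58→Request R1 = $136.
Car 31's own top request is Request R6 ($52), but forcing Car 31→Request R6 and reassigning the rest optimally gives only $136 — worse by 28.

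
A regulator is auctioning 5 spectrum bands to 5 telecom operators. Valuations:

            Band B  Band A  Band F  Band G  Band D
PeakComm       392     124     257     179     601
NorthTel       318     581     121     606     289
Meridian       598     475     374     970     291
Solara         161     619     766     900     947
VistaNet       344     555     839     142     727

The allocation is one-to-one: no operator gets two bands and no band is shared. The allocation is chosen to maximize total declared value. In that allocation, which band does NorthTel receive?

Optimal: PeakComm→Band B ($392M), NorthTel→Band A ($581M), Meridian→Band G ($970M), Solara→Band D ($947M), VistaNet→Band F ($839M) — total 392+581+970+947+839 = $3729M.
Column-greedy (each band in turn goes to its best remaining operator) gives $3263M, worse by 466.
NorthTel's own top band is Band G ($606M), but forcing NorthTel→Band G and reassigning the rest optimally gives only $3263M — worse by 466.

NorthTel receives Band A.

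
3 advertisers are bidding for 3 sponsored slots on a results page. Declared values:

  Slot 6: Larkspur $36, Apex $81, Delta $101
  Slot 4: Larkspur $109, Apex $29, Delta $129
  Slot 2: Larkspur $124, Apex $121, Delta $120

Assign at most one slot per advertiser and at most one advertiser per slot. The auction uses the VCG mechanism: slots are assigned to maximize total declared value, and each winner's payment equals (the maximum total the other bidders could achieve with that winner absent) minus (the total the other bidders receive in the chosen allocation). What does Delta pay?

Delta pays $25.

Efficient allocation: Larkspur→Slot 2 ($124), Apex→Slot 6 ($81), Delta→Slot 4 ($129); total welfare W = $334.
Delta receives Slot 4 at value $129, so the others get W − 129 = $205.
Without Delta: best allocation of the remaining 2 bidders over all 3 slots is Larkspur→Slot 4 ($109), Apex→Slot 2 ($121), total $230.
VCG payment = (others' best without Delta) − (others' welfare with Delta) = 230 − 205 = $25.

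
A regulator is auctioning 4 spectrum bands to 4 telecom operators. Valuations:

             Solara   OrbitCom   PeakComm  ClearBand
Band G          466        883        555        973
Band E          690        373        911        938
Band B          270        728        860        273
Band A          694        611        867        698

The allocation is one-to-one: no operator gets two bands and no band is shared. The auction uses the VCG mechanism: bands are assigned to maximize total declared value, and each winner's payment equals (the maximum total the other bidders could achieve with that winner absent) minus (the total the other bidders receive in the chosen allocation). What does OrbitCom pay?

OrbitCom pays $86M.

Efficient allocation: Solara→Band A ($694M), OrbitCom→Band G ($883M), PeakComm→Band B ($860M), ClearBand→Band E ($938M); total welfare W = $3375M.
OrbitCom receives Band G at value $883M, so the others get W − 883 = $2492M.
Without OrbitCom: best allocation of the remaining 3 bidders over all 4 bands is Solara→Band A ($694M), PeakComm→Band E ($911M), ClearBand→Band G ($973M), total $2578M.
VCG payment = (others' best without OrbitCom) − (others' welfare with OrbitCom) = 2578 − 2492 = $86M.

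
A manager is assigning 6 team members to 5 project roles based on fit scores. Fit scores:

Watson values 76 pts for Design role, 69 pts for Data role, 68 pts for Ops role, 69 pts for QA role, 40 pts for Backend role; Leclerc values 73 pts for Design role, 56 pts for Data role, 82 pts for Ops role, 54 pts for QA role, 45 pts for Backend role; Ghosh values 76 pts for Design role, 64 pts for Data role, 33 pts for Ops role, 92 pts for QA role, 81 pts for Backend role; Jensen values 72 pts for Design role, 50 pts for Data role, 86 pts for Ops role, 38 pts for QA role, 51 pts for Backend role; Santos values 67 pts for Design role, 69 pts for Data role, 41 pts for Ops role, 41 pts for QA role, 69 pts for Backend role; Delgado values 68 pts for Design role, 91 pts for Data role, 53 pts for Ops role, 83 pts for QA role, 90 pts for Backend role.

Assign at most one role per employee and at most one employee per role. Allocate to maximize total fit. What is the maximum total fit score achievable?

Optimal: Watson→Design role (76 pts), Delgado→Data role (91 pts), Jensen→Ops role (86 pts), Ghosh→QA role (92 pts), Santos→Backend role (69 pts) — total 76+91+86+92+69 = 414 pts.
Row-greedy (each employee in turn takes its best remaining role) gives 370 pts, worse by 44.
Next-best assignment: Watson→Design role, Santos→Data role, Jensen→Ops role, Ghosh→QA role, Delgado→Backend role = 413 pts.
Swapping Jensen↔Delgado (Jensen→Data role 50 pts, Delgado→Ops role 53 pts) loses 74.

Max total: 414 pts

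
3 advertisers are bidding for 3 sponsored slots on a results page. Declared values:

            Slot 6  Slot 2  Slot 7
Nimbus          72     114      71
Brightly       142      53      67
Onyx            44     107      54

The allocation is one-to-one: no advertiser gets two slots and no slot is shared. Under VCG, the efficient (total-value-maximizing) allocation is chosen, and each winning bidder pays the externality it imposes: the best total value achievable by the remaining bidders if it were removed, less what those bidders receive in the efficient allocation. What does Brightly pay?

Efficient allocation: Nimbus→Slot 7 ($71), Brightly→Slot 6 ($142), Onyx→Slot 2 ($107); total welfare W = $320.
Brightly receives Slot 6 at value $142, so the others get W − 142 = $178.
Without Brightly: best allocation of the remaining 2 bidders over all 3 slots is Nimbus→Slot 6 ($72), Onyx→Slot 2 ($107), total $179.
VCG payment = (others' best without Brightly) − (others' welfare with Brightly) = 179 − 178 = $1.

Brightly pays $1.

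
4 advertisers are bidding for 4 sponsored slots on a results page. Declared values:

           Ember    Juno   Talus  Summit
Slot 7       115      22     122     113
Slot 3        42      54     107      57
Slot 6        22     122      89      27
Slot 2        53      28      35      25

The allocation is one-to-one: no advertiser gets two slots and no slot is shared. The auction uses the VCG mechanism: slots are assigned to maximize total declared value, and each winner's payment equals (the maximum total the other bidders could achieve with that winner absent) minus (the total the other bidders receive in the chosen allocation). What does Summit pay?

Efficient allocation: Ember→Slot 2 ($53), Juno→Slot 6 ($122), Talus→Slot 3 ($107), Summit→Slot 7 ($113); total welfare W = $395.
Summit receives Slot 7 at value $113, so the others get W − 113 = $282.
Without Summit: best allocation of the remaining 3 bidders over all 4 slots is Ember→Slot 7 ($115), Juno→Slot 6 ($122), Talus→Slot 3 ($107), total $344.
VCG payment = (others' best without Summit) − (others' welfare with Summit) = 344 − 282 = $62.

Summit pays $62.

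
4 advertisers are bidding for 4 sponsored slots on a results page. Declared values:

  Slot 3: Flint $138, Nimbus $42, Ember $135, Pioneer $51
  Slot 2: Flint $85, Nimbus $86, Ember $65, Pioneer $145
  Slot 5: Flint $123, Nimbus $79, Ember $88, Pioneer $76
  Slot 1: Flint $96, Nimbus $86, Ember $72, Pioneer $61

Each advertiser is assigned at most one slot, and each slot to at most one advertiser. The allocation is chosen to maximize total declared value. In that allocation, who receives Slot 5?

Flint receives Slot 5.

This is the linear assignment problem.
Optimal: Flint→Slot 5 ($123), Nimbus→Slot 1 ($86), Ember→Slot 3 ($135), Pioneer→Slot 2 ($145) — total 123+86+135+145 = $489.
Max-entry greedy (repeatedly take the single best remaining cell) gives $457, worse by 32.
Next-best assignment: Flint→Slot 3, Nimbus→Slot 1, Ember→Slot 5, Pioneer→Slot 2 = $457.
Swapping Nimbus↔Flint (Nimbus→Slot 5 $79, Flint→Slot 1 $96) loses 34.
Checked against all permutations: $489 is optimal.
Flint's own top slot is Slot 3 ($138), but forcing Flint→Slot 3 and reassigning the rest optimally gives only $457 — worse by 32.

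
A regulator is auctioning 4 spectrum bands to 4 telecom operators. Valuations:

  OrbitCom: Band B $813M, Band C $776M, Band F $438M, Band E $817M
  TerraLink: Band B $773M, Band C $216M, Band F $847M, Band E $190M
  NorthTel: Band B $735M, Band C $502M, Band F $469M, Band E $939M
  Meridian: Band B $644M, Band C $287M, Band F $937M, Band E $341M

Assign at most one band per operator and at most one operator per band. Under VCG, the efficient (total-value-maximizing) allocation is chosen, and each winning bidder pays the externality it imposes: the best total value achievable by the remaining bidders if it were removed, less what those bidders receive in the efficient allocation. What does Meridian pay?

Efficient allocation: OrbitCom→Band C ($776M), TerraLink→Band B ($773M), NorthTel→Band E ($939M), Meridian→Band F ($937M); total welfare W = $3425M.
Meridian receives Band F at value $937M, so the others get W − 937 = $2488M.
Without Meridian: best allocation of the remaining 3 bidders over all 4 bands is OrbitCom→Band B ($813M), TerraLink→Band F ($847M), NorthTel→Band E ($939M), total $2599M.
VCG payment = (others' best without Meridian) − (others' welfare with Meridian) = 2599 − 2488 = $111M.

Meridian pays $111M.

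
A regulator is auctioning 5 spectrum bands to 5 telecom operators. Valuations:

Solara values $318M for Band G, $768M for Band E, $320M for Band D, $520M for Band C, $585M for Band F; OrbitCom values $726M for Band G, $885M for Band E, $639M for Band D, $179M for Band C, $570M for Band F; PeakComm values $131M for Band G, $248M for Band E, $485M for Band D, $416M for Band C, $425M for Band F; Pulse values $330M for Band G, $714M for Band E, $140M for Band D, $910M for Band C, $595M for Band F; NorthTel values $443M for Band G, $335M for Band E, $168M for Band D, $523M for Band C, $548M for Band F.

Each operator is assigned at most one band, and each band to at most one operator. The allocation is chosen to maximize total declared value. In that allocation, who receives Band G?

OrbitCom receives Band G.

Optimal: Solara→Band E ($768M), OrbitCom→Band G ($726M), PeakComm→Band D ($485M), Pulse→Band C ($910M), NorthTel→Band F ($548M) — total 768+726+485+910+548 = $3437M.
Max-entry greedy (repeatedly take the single best remaining cell) gives $3308M, worse by 129.
Next-best assignment: Solara→Band F, OrbitCom→Band E, PeakComm→Band D, Pulse→Band C, NorthTel→Band G = $3308M.
OrbitCom's own top band is Band E ($885M), but forcing OrbitCom→Band E and reassigning the rest optimally gives only $3308M — worse by 129.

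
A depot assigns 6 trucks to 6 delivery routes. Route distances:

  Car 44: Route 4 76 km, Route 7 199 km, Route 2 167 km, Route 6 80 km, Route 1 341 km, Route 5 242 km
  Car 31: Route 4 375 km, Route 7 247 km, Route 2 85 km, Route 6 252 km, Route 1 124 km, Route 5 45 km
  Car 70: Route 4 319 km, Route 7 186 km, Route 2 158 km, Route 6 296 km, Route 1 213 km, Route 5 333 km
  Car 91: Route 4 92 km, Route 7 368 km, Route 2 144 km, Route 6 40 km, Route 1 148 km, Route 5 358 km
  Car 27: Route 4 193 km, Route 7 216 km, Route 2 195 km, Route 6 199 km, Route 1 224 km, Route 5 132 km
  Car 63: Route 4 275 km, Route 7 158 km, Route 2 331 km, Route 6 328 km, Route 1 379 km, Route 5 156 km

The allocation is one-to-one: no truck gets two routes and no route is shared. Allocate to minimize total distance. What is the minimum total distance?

Minimum total: 688 km

Optimal: Car 44→Route 4 (76 km), Car 31→Route 1 (124 km), Car 70→Route 2 (158 km), Car 91→Route 6 (40 km), Car 27→Route 5 (132 km), Car 63→Route 7 (158 km) — total 76+124+158+40+132+158 = 688 km.
Min-entry greedy (repeatedly take the single cheapest remaining cell) gives 701 km, worse by 13.
Next-best assignment: Car 44→Route 4, Car 31→Route 5, Car 70→Route 2, Car 91→Route 6, Car 27→Route 1, Car 63→Route 7 = 701 km.
Swapping Car 63↔Car 44 (Car 63→Route 4 275 km, Car 44→Route 7 199 km) adds 240.
No other one-to-one assignment undercuts 688 km.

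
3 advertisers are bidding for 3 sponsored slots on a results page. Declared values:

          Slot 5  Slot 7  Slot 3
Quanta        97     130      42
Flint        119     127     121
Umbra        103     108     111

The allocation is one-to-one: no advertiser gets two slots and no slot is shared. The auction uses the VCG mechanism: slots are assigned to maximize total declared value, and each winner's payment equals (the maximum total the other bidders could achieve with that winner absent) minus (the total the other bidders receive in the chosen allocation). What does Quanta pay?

Quanta pays $8.

Efficient allocation: Quanta→Slot 7 ($130), Flint→Slot 5 ($119), Umbra→Slot 3 ($111); total welfare W = $360.
Quanta receives Slot 7 at value $130, so the others get W − 130 = $230.
Without Quanta: best allocation of the remaining 2 bidders over all 3 slots is Flint→Slot 7 ($127), Umbra→Slot 3 ($111), total $238.
VCG payment = (others' best without Quanta) − (others' welfare with Quanta) = 238 − 230 = $8.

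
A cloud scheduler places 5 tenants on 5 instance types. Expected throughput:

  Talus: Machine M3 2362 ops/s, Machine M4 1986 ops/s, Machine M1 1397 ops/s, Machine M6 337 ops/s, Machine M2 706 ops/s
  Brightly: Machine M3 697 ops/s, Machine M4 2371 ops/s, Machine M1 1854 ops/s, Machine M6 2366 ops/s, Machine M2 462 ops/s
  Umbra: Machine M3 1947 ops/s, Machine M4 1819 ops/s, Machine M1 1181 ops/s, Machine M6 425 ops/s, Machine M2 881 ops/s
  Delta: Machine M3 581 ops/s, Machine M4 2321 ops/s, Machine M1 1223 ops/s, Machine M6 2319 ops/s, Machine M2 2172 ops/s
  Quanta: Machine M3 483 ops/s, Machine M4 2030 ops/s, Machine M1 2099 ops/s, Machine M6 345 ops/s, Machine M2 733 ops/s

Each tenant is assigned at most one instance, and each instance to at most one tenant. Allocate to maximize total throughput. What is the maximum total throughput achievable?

Maximum total: 10818 ops/s

Optimal: Talus→Machine M3 (2362 ops/s), Brightly→Machine M6 (2366 ops/s), Umbra→Machine M4 (1819 ops/s), Delta→Machine M2 (2172 ops/s), Quanta→Machine M1 (2099 ops/s) — total 2362+2366+1819+2172+2099 = 10818 ops/s.
Row-greedy (each tenant in turn takes its best remaining instance) gives 8966 ops/s, worse by 1852.
Next-best assignment: Talus→Machine M4, Brightly→Machine M6, Umbra→Machine M3, Delta→Machine M2, Quanta→Machine M1 = 10570 ops/s.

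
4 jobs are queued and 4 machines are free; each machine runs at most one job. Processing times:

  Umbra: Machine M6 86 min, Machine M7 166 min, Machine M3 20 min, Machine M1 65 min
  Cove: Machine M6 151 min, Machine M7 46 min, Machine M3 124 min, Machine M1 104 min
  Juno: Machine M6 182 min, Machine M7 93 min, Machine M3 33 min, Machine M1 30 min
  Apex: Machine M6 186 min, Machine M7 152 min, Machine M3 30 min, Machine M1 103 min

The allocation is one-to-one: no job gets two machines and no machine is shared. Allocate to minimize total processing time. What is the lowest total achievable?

Minimum total: 192 min

Optimal: Umbra→Machine M6 (86 min), Cove→Machine M7 (46 min), Juno→Machine M1 (30 min), Apex→Machine M3 (30 min) — total 86+46+30+30 = 192 min.
Row-greedy (each job in turn takes its cheapest remaining machine) gives 282 min, worse by 90.
Next-best assignment: Umbra→Machine M6, Cove→Machine M7, Juno→Machine M3, Apex→Machine M1 = 268 min.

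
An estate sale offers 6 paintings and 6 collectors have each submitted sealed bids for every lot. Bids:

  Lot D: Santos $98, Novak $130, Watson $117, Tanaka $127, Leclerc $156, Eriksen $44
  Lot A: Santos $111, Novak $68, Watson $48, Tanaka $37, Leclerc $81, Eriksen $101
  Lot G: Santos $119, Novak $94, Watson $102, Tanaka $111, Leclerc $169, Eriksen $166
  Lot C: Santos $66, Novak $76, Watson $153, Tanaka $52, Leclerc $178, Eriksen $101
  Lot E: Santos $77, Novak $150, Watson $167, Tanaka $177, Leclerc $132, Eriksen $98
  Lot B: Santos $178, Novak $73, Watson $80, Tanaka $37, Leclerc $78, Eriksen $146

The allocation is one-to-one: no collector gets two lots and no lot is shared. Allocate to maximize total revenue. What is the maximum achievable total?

Maximum total: $908

This is a one-to-one assignment (maximum-weight bipartite matching).
Optimal: Santos→Lot B ($178), Novak→Lot D ($130), Watson→Lot C ($153), Tanaka→Lot E ($177), Leclerc→Lot G ($169), Eriksen→Lot A ($101) — total 178+130+153+177+169+101 = $908.
Column-greedy (each lot in turn goes to its best remaining collector) gives $836, worse by 72.
Next-best assignment: Santos→Lot B, Novak→Lot A, Watson→Lot C, Tanaka→Lot E, Leclerc→Lot D, Eriksen→Lot G = $898.
Swapping Watson↔Leclerc (Watson→Lot G $102, Leclerc→Lot C $178) loses 42.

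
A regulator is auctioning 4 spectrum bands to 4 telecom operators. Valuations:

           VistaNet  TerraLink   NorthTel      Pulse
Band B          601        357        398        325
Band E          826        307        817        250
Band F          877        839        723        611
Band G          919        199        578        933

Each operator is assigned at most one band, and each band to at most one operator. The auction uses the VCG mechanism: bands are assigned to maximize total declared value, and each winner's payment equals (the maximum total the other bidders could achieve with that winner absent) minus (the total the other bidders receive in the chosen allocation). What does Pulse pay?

Pulse pays $318M.

Efficient allocation: VistaNet→Band B ($601M), TerraLink→Band F ($839M), NorthTel→Band E ($817M), Pulse→Band G ($933M); total welfare W = $3190M.
Pulse receives Band G at value $933M, so the others get W − 933 = $2257M.
Without Pulse: best allocation of the remaining 3 bidders over all 4 bands is VistaNet→Band G ($919M), TerraLink→Band F ($839M), NorthTel→Band E ($817M), total $2575M.
VCG payment = (others' best without Pulse) − (others' welfare with Pulse) = 2575 − 2257 = $318M.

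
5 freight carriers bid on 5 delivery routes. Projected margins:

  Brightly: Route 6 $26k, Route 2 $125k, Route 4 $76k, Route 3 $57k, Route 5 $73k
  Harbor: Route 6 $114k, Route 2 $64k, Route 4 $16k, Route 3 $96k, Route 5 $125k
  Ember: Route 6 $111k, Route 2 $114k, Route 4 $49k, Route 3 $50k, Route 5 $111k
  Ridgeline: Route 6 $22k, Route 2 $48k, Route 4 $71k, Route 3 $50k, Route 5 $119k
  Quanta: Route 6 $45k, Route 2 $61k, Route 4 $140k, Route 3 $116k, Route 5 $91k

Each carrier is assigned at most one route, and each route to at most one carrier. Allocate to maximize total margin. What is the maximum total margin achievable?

Maximum total: $591k

Optimal: Brightly→Route 2 ($125k), Harbor→Route 3 ($96k), Ember→Route 6 ($111k), Ridgeline→Route 5 ($119k), Quanta→Route 4 ($140k) — total 125+96+111+119+140 = $591k.
Column-greedy (each route in turn goes to its best remaining carrier) gives $548k, worse by 43.
Swapping Ember↔Ridgeline (Ember→Route 5 $111k, Ridgeline→Route 6 $22k) loses 97.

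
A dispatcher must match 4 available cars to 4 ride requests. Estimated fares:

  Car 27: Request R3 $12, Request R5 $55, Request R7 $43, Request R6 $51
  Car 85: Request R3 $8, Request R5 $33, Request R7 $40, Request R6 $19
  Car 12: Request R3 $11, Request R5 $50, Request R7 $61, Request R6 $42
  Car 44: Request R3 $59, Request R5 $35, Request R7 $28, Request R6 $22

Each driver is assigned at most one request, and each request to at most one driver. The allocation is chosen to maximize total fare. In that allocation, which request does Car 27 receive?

Optimal: Car 27→Request R6 ($51), Car 85→Request R5 ($33), Car 12→Request R7 ($61), Car 44→Request R3 ($59) — total 51+33+61+59 = $204.
Row-greedy (each driver in turn takes its best remaining request) gives $196, worse by 8.
Car 27's own top request is Request R5 ($55), but forcing Car 27→Request R5 and reassigning the rest optimally gives only $196 — worse by 8.

Car 27 receives Request R6.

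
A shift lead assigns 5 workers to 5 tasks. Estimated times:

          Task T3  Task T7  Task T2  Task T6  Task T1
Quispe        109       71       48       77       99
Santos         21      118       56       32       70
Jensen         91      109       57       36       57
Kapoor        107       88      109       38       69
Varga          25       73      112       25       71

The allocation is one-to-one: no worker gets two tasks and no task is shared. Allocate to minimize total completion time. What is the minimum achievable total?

Optimal: Quispe→Task T2 (48 min), Santos→Task T3 (21 min), Jensen→Task T1 (57 min), Kapoor→Task T6 (38 min), Varga→Task T7 (73 min) — total 48+21+57+38+73 = 237 min.

Min total: 237 min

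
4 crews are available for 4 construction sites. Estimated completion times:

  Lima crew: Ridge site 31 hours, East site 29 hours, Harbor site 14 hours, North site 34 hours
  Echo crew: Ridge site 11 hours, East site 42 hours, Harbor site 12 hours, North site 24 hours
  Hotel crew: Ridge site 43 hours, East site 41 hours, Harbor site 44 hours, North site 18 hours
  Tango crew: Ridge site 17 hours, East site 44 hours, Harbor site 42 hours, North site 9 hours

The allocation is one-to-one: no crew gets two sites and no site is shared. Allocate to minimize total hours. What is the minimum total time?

Min total: 75 hours

This is the linear assignment problem.
Optimal: Lima crew→Harbor site (14 hours), Echo crew→Ridge site (11 hours), Hotel crew→East site (41 hours), Tango crew→North site (9 hours) — total 14+11+41+9 = 75 hours.
Column-greedy (each site in turn goes to its cheapest remaining crew) gives 100 hours, worse by 25.
Next-best assignment: Lima crew→East site, Echo crew→Harbor site, Hotel crew→North site, Tango crew→Ridge site = 76 hours.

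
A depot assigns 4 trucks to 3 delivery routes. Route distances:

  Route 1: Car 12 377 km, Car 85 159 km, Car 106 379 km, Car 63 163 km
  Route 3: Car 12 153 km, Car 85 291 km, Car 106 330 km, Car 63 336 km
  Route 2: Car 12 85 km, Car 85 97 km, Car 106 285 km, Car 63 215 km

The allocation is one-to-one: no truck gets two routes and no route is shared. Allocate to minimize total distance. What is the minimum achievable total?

Treat this as an assignment problem: match each truck to one route.
Optimal: Car 63→Route 1 (163 km), Car 12→Route 3 (153 km), Car 85→Route 2 (97 km) — total 163+153+97 = 413 km.
No other one-to-one assignment undercuts 413 km.

Minimum total: 413 km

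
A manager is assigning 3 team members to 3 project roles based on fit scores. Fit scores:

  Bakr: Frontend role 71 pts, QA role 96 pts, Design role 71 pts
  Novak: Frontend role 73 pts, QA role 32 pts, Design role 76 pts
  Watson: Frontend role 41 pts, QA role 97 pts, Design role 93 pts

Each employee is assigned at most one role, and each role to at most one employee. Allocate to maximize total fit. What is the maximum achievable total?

Optimal: Bakr→QA role (96 pts), Novak→Frontend role (73 pts), Watson→Design role (93 pts) — total 96+73+93 = 262 pts.
Column-greedy (each role in turn goes to its best remaining employee) gives 241 pts, worse by 21.

Maximum total: 262 pts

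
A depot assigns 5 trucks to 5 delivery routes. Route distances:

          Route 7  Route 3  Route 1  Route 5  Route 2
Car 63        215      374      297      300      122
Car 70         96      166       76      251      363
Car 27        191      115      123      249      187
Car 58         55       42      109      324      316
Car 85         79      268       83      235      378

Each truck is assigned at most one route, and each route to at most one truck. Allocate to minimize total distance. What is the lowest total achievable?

Optimal: Car 63→Route 2 (122 km), Car 70→Route 1 (76 km), Car 27→Route 5 (249 km), Car 58→Route 3 (42 km), Car 85→Route 7 (79 km) — total 122+76+249+42+79 = 568 km.
Column-greedy (each route in turn goes to its cheapest remaining truck) gives 603 km, worse by 35.

Minimum total: 568 km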